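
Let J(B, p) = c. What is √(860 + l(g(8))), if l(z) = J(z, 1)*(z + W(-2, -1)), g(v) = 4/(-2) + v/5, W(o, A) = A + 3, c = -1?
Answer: 2*√5365/5 ≈ 29.298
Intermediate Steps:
W(o, A) = 3 + A
g(v) = -2 + v/5 (g(v) = 4*(-½) + v*(⅕) = -2 + v/5)
J(B, p) = -1
l(z) = -2 - z (l(z) = -(z + (3 - 1)) = -(z + 2) = -(2 + z) = -2 - z)
√(860 + l(g(8))) = √(860 + (-2 - (-2 + (⅕)*8))) = √(860 + (-2 - (-2 + 8/5))) = √(860 + (-2 - 1*(-⅖))) = √(860 + (-2 + ⅖)) = √(860 - 8/5) = √(4292/5) = 2*√5365/5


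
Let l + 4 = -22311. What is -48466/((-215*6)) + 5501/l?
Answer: 21488450/575727 ≈ 37.324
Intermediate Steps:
l = -22315 (l = -4 - 22311 = -22315)
-48466/((-215*6)) + 5501/l = -48466/((-215*6)) + 5501/(-22315) = -48466/(-1290) + 5501*(-1/22315) = -48466*(-1/1290) - 5501/22315 = 24233/645 - 5501/22315 = 21488450/575727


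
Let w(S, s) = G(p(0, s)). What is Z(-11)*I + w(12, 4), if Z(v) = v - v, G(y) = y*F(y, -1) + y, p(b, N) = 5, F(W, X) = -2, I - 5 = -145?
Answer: -5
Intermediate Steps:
I = -140 (I = 5 - 145 = -140)
G(y) = -y (G(y) = y*(-2) + y = -2*y + y = -y)
Z(v) = 0
w(S, s) = -5 (w(S, s) = -1*5 = -5)
Z(-11)*I + w(12, 4) = 0*(-140) - 5 = 0 - 5 = -5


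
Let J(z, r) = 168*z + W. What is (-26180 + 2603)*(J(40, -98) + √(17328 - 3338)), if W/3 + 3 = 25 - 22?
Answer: -158437440 - 23577*√13990 ≈ -1.6123e+8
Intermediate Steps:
W = 0 (W = -9 + 3*(25 - 22) = -9 + 3*3 = -9 + 9 = 0)
J(z, r) = 168*z (J(z, r) = 168*z + 0 = 168*z)
(-26180 + 2603)*(J(40, -98) + √(17328 - 3338)) = (-26180 + 2603)*(168*40 + √(17328 - 3338)) = -23577*(6720 + √13990) = -158437440 - 23577*√13990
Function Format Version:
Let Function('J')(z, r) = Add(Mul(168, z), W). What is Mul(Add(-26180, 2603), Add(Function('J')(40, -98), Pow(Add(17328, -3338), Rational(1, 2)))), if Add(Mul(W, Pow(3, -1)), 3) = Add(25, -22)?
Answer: Add(-158437440, Mul(-23577, Pow(13990, Rational(1, 2)))) ≈ -1.6123e+8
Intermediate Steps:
W = 0 (W = Add(-9, Mul(3, Add(25, -22))) = Add(-9, Mul(3, 3)) = Add(-9, 9) = 0)
Function('J')(z, r) = Mul(168, z) (Function('J')(z, r) = Add(Mul(168, z), 0) = Mul(168, z))
Mul(Add(-26180, 2603), Add(Function('J')(40, -98), Pow(Add(17328, -3338), Rational(1, 2)))) = Mul(Add(-26180, 2603), Add(Mul(168, 40), Pow(Add(17328, -3338), Rational(1, 2)))) = Mul(-23577, Add(6720, Pow(13990, Rational(1, 2)))) = Add(-158437440, Mul(-23577, Pow(13990, Rational(1, 2))))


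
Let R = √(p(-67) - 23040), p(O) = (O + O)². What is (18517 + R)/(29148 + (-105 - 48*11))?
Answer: 18517/28515 + 2*I*√1271/28515 ≈ 0.64938 + 0.0025005*I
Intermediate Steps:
p(O) = 4*O² (p(O) = (2*O)² = 4*O²)
R = 2*I*√1271 (R = √(4*(-67)² - 23040) = √(4*4489 - 23040) = √(17956 - 23040) = √(-5084) = 2*I*√1271 ≈ 71.302*I)
(18517 + R)/(29148 + (-105 - 48*11)) = (18517 + 2*I*√1271)/(29148 + (-105 - 48*11)) = (18517 + 2*I*√1271)/(29148 + (-105 - 528)) = (18517 + 2*I*√1271)/(29148 - 633) = (18517 + 2*I*√1271)/28515 = (18517 + 2*I*√1271)*(1/28515) = 18517/28515 + 2*I*√1271/28515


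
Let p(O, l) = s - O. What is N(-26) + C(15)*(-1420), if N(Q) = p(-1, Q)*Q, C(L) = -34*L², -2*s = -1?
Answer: 10862961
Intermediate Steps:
s = ½ (s = -½*(-1) = ½ ≈ 0.50000)
p(O, l) = ½ - O
N(Q) = 3*Q/2 (N(Q) = (½ - 1*(-1))*Q = (½ + 1)*Q = 3*Q/2)
N(-26) + C(15)*(-1420) = (3/2)*(-26) - 34*15²*(-1420) = -39 - 34*225*(-1420) = -39 - 7650*(-1420) = -39 + 10863000 = 10862961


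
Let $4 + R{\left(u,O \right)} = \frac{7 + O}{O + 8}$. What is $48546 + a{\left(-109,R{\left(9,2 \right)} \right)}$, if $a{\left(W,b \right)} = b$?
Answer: $\frac{485429}{10} \approx 48543.0$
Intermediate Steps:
$R{\left(u,O \right)} = -4 + \frac{7 + O}{8 + O}$ ($R{\left(u,O \right)} = -4 + \frac{7 + O}{O + 8} = -4 + \frac{7 + O}{8 + O}$)
$48546 + a{\left(-109,R{\left(9,2 \right)} \right)} = 48546 + \frac{-25 - 6}{8 + 2} = 48546 + \frac{-25 - 6}{10} = 48546 + \frac{1}{10} \left(-31\right) = 48546 - \frac{31}{10} = \frac{485429}{10}$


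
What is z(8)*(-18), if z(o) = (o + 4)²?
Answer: -2592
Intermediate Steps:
z(o) = (4 + o)²
z(8)*(-18) = (4 + 8)²*(-18) = 12²*(-18) = 144*(-18) = -2592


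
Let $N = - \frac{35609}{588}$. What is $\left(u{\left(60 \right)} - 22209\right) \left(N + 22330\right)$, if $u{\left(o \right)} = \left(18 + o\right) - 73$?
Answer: $- \frac{1483411969}{3} \approx -4.9447 \cdot 10^{8}$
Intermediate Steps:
$u{\left(o \right)} = -55 + o$
$N = - \frac{5087}{84}$ ($N = \left(-35609\right) \frac{1}{588} = - \frac{5087}{84} \approx -60.56$)
$\left(u{\left(60 \right)} - 22209\right) \left(N + 22330\right) = \left(\left(-55 + 60\right) - 22209\right) \left(- \frac{5087}{84} + 22330\right) = \left(5 - 22209\right) \frac{1870633}{84} = \left(-22204\right) \frac{1870633}{84} = - \frac{1483411969}{3}$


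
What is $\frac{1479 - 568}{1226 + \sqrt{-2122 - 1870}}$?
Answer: $\frac{558443}{753534} - \frac{911 i \sqrt{998}}{753534} \approx 0.7411 - 0.038193 i$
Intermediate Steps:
$\frac{1479 - 568}{1226 + \sqrt{-2122 - 1870}} = \frac{911}{1226 + \sqrt{-3992}} = \frac{911}{1226 + 2 i \sqrt{998}}$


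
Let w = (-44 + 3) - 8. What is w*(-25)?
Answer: 1225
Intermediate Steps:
w = -49 (w = -41 - 8 = -49)
w*(-25) = -49*(-25) = 1225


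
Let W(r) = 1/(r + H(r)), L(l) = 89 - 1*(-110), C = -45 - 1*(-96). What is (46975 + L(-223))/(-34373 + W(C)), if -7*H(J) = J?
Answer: -14435244/10518131 ≈ -1.3724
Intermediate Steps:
C = 51 (C = -45 + 96 = 51)
L(l) = 199 (L(l) = 89 + 110 = 199)
H(J) = -J/7
W(r) = 7/(6*r) (W(r) = 1/(r - r/7) = 1/(6*r/7) = 7/(6*r))
(46975 + L(-223))/(-34373 + W(C)) = (46975 + 199)/(-34373 + (7/6)/51) = 47174/(-34373 + (7/6)*(1/51)) = 47174/(-34373 + 7/306) = 47174/(-10518131/306) = 47174*(-306/10518131) = -14435244/10518131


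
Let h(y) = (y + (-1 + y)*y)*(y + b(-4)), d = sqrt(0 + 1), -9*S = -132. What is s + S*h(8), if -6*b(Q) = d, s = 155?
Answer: 67571/9 ≈ 7507.9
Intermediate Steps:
S = 44/3 (S = -1/9*(-132) = 44/3 ≈ 14.667)
d = 1 (d = sqrt(1) = 1)
b(Q) = -1/6 (b(Q) = -1/6*1 = -1/6)
h(y) = (-1/6 + y)*(y + y*(-1 + y)) (h(y) = (y + (-1 + y)*y)*(y - 1/6) = (y + y*(-1 + y))*(-1/6 + y) = (-1/6 + y)*(y + y*(-1 + y)))
s + S*h(8) = 155 + 44*(8**2*(-1/6 + 8))/3 = 155 + 44*(64*(47/6))/3 = 155 + (44/3)*(1504/3) = 155 + 66176/9 = 67571/9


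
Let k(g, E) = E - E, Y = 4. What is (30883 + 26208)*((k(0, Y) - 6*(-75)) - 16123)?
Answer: -894787243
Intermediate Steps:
k(g, E) = 0
(30883 + 26208)*((k(0, Y) - 6*(-75)) - 16123) = (30883 + 26208)*((0 - 6*(-75)) - 16123) = 57091*((0 + 450) - 16123) = 57091*(450 - 16123) = 57091*(-15673) = -894787243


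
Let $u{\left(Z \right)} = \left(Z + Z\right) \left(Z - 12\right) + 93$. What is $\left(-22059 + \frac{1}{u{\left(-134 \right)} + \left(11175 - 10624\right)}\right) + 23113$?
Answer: $\frac{41919689}{39772} \approx 1054.0$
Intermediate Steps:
$u{\left(Z \right)} = 93 + 2 Z \left(-12 + Z\right)$ ($u{\left(Z \right)} = 2 Z \left(-12 + Z\right) + 93 = 93 + 2 Z \left(-12 + Z\right)$)
$\left(-22059 + \frac{1}{u{\left(-134 \right)} + \left(11175 - 10624\right)}\right) + 23113 = \left(-22059 + \frac{1}{\left(93 - -3216 + 2 \left(-134\right)^{2}\right) + \left(11175 - 10624\right)}\right) + 23113 = \left(-22059 + \frac{1}{\left(93 + 3216 + 2 \cdot 17956\right) + \left(11175 - 10624\right)}\right) + 23113 = \left(-22059 + \frac{1}{\left(93 + 3216 + 35912\right) + 551}\right) + 23113 = \left(-22059 + \frac{1}{39221 + 551}\right) + 23113 = \left(-22059 + \frac{1}{39772}\right) + 23113 = - \frac{877330547}{39772} + 23113 = \frac{41919689}{39772}$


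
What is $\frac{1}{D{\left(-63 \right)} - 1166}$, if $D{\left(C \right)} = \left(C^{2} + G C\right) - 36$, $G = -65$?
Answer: $\frac{1}{6862} \approx 0.00014573$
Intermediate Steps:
$D{\left(C \right)} = -36 + C^{2} - 65 C$ ($D{\left(C \right)} = \left(C^{2} - 65 C\right) - 36 = -36 + C^{2} - 65 C$)
$\frac{1}{D{\left(-63 \right)} - 1166} = \frac{1}{\left(-36 + \left(-63\right)^{2} - -4095\right) - 1166} = \frac{1}{\left(-36 + 3969 + 4095\right) - 1166} = \frac{1}{8028 - 1166} = \frac{1}{6862}$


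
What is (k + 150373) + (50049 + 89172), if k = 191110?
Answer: 480704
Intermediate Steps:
(k + 150373) + (50049 + 89172) = (191110 + 150373) + (50049 + 89172) = 341483 + 139221 = 480704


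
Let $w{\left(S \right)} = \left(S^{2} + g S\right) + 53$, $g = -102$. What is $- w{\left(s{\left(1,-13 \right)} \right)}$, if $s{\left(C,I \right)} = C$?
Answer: $48$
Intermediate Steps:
$w{\left(S \right)} = 53 + S^{2} - 102 S$ ($w{\left(S \right)} = \left(S^{2} - 102 S\right) + 53 = 53 + S^{2} - 102 S$)
$- w{\left(s{\left(1,-13 \right)} \right)} = - (53 + 1^{2} - 102) = - (53 + 1 - 102) = \left(-1\right) \left(-48\right) = 48$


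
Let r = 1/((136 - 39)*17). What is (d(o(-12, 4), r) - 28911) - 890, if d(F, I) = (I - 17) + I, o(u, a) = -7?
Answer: -49169880/1649 ≈ -29818.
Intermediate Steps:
r = 1/1649 (r = (1/17)/97 = (1/97)*(1/17) = 1/1649 ≈ 0.00060643)
d(F, I) = -17 + 2*I (d(F, I) = (-17 + I) + I = -17 + 2*I)
(d(o(-12, 4), r) - 28911) - 890 = ((-17 + 2*(1/1649)) - 28911) - 890 = ((-17 + 2/1649) - 28911) - 890 = (-28031/1649 - 28911) - 890 = -47702270/1649 - 890 = -49169880/1649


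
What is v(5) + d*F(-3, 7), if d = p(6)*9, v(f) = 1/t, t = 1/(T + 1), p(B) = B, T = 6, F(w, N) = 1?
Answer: 61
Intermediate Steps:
t = ⅐ (t = 1/(6 + 1) = 1/7 = ⅐ ≈ 0.14286)
v(f) = 7 (v(f) = 1/(⅐) = 7)
d = 54 (d = 6*9 = 54)
v(5) + d*F(-3, 7) = 7 + 54*1 = 7 + 54 = 61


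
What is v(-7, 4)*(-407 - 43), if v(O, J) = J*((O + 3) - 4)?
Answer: 14400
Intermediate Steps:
v(O, J) = J*(-1 + O) (v(O, J) = J*((3 + O) - 4) = J*(-1 + O))
v(-7, 4)*(-407 - 43) = (4*(-1 - 7))*(-407 - 43) = (4*(-8))*(-450) = -32*(-450) = 14400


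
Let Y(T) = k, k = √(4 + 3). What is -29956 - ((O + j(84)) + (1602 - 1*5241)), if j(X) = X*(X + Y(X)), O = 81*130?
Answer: -43903 - 84*√7 ≈ -44125.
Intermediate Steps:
O = 10530
k = √7 ≈ 2.6458
Y(T) = √7
j(X) = X*(X + √7)
-29956 - ((O + j(84)) + (1602 - 1*5241)) = -29956 - ((10530 + 84*(84 + √7)) + (1602 - 1*5241)) = -29956 - ((10530 + (7056 + 84*√7)) + (1602 - 5241)) = -29956 - ((17586 + 84*√7) - 3639) = -29956 - (13947 + 84*√7) = -29956 + (-13947 - 84*√7) = -43903 - 84*√7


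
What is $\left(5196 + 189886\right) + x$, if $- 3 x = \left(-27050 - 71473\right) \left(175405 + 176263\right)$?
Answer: $11549323870$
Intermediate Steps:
$x = 11549128788$ ($x = - \frac{\left(-27050 - 71473\right) \left(175405 + 176263\right)}{3} = - \frac{\left(-98523\right) 351668}{3} = \left(- \frac{1}{3}\right) \left(-34647386364\right) = 11549128788$)
$\left(5196 + 189886\right) + x = \left(5196 + 189886\right) + 11549128788 = 195082 + 11549128788 = 11549323870$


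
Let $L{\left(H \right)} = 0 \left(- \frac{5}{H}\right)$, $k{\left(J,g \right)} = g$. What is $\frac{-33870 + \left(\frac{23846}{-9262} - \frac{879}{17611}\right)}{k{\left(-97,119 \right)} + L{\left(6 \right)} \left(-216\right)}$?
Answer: $- \frac{251139462752}{882293489} \approx -284.64$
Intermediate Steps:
$L{\left(H \right)} = 0$
$\frac{-33870 + \left(\frac{23846}{-9262} - \frac{879}{17611}\right)}{k{\left(-97,119 \right)} + L{\left(6 \right)} \left(-216\right)} = \frac{-33870 + \left(\frac{23846}{-9262} - \frac{879}{17611}\right)}{119 + 0 \left(-216\right)} = \frac{-33870 + \left(23846 \left(- \frac{1}{9262}\right) - \frac{879}{17611}\right)}{119 + 0} = \frac{-33870 - \frac{19458782}{7414231}}{119} = \left(-33870 - \frac{19458782}{7414231}\right) \frac{1}{119} = \left(- \frac{251139462752}{7414231}\right) \frac{1}{119} = - \frac{251139462752}{882293489}$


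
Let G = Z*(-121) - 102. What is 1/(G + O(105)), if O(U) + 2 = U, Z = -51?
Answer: 1/6172 ≈ 0.00016202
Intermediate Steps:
O(U) = -2 + U
G = 6069 (G = -51*(-121) - 102 = 6171 - 102 = 6069)
1/(G + O(105)) = 1/(6069 + (-2 + 105)) = 1/(6069 + 103) = 1/6172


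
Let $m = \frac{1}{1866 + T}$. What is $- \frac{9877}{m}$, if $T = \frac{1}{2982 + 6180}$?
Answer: $- \frac{168860085961}{9162} \approx -1.843 \cdot 10^{7}$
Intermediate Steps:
$T = \frac{1}{9162} \approx 0.00010915$
$m = \frac{9162}{17096293}$ ($m = \frac{1}{1866 + \frac{1}{9162}} = \frac{1}{\frac{17096293}{9162}} = \frac{9162}{17096293} \approx 0.00053591$)
$- \frac{9877}{m} = - \frac{9877}{\frac{9162}{17096293}} = \left(-9877\right) \frac{17096293}{9162} = - \frac{168860085961}{9162}$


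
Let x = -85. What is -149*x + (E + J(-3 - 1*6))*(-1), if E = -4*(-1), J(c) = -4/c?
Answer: 113945/9 ≈ 12661.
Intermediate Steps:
E = 4
-149*x + (E + J(-3 - 1*6))*(-1) = -149*(-85) + (4 - 4/(-3 - 1*6))*(-1) = 12665 + (4 - 4/(-3 - 6))*(-1) = 12665 + (4 - 4/(-9))*(-1) = 12665 + (4 - 4*(-1/9))*(-1) = 12665 + (4 + 4/9)*(-1) = 12665 + (40/9)*(-1) = 12665 - 40/9 = 113945/9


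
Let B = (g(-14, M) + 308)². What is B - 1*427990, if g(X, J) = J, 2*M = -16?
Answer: -337990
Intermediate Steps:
M = -8 (M = (½)*(-16) = -8)
B = 90000 (B = (-8 + 308)² = 300² = 90000)
B - 1*427990 = 90000 - 1*427990 = 90000 - 427990 = -337990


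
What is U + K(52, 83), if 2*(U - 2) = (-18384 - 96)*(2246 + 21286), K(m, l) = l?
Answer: -217435595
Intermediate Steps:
U = -217435678 (U = 2 + ((-18384 - 96)*(2246 + 21286))/2 = 2 + (-18480*23532)/2 = 2 + (1/2)*(-434871360) = 2 - 217435680 = -217435678)
U + K(52, 83) = -217435678 + 83 = -217435595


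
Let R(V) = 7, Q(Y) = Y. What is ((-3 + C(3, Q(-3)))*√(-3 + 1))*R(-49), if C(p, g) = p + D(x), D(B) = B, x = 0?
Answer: 0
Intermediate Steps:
C(p, g) = p (C(p, g) = p + 0 = p)
((-3 + C(3, Q(-3)))*√(-3 + 1))*R(-49) = ((-3 + 3)*√(-3 + 1))*7 = (0*√(-2))*7 = (0*(I*√2))*7 = 0*7 = 0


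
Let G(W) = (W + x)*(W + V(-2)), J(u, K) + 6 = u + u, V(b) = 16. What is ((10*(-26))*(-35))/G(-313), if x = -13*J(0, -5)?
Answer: 1820/13959 ≈ 0.13038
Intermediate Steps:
J(u, K) = -6 + 2*u (J(u, K) = -6 + (u + u) = -6 + 2*u)
x = 78 (x = -13*(-6 + 2*0) = -13*(-6 + 0) = -13*(-6) = 78)
G(W) = (16 + W)*(78 + W) (G(W) = (W + 78)*(W + 16) = (78 + W)*(16 + W) = (16 + W)*(78 + W))
((10*(-26))*(-35))/G(-313) = ((10*(-26))*(-35))/(1248 + (-313)² + 94*(-313)) = (-260*(-35))/(1248 + 97969 - 29422) = 9100/69795 = 9100*(1/69795) = 1820/13959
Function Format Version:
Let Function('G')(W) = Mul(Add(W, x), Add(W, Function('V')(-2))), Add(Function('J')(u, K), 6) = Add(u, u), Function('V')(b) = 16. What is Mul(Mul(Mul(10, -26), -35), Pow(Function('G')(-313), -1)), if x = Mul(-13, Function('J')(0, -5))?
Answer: Rational(1820, 13959) ≈ 0.13038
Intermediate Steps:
Function('J')(u, K) = Add(-6, Mul(2, u)) (Function('J')(u, K) = Add(-6, Add(u, u)) = Add(-6, Mul(2, u)))
x = 78 (x = Mul(-13, Add(-6, Mul(2, 0))) = Mul(-13, Add(-6, 0)) = Mul(-13, -6) = 78)
Function('G')(W) = Mul(Add(16, W), Add(78, W)) (Function('G')(W) = Mul(Add(W, 78), Add(W, 16)) = Mul(Add(78, W), Add(16, W)) = Mul(Add(16, W), Add(78, W)))
Mul(Mul(Mul(10, -26), -35), Pow(Function('G')(-313), -1)) = Mul(Mul(Mul(10, -26), -35), Pow(Add(1248, Pow(-313, 2), Mul(94, -313)), -1)) = Mul(Mul(-260, -35), Pow(Add(1248, 97969, -29422), -1)) = Mul(9100, Pow(69795, -1)) = Mul(9100, Rational(1, 69795)) = Rational(1820, 13959)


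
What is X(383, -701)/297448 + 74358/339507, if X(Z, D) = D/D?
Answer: 144561947/660037112 ≈ 0.21902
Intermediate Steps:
X(Z, D) = 1
X(383, -701)/297448 + 74358/339507 = 1/297448 + 74358/339507 = 1*(1/297448) + 74358*(1/339507) = 1/297448 + 486/2219 = 144561947/660037112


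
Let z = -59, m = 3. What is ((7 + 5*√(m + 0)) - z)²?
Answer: 4431 + 660*√3 ≈ 5574.2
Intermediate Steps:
((7 + 5*√(m + 0)) - z)² = ((7 + 5*√(3 + 0)) - 1*(-59))² = ((7 + 5*√3) + 59)² = (66 + 5*√3)²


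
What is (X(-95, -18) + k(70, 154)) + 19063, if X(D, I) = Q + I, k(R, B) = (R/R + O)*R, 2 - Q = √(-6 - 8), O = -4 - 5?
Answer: 18487 - I*√14 ≈ 18487.0 - 3.7417*I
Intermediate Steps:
O = -9
Q = 2 - I*√14 (Q = 2 - √(-6 - 8) = 2 - √(-14) = 2 - I*√14 ≈ 2.0 - 3.7417*I)
k(R, B) = -8*R (k(R, B) = (R/R - 9)*R = (1 - 9)*R = -8*R)
X(D, I) = 2 + I - I*√14 (X(D, I) = (2 - I*√14) + I = 2 + I - I*√14)
(X(-95, -18) + k(70, 154)) + 19063 = ((2 - 18 - I*√14) - 8*70) + 19063 = ((-16 - I*√14) - 560) + 19063 = (-576 - I*√14) + 19063 = 18487 - I*√14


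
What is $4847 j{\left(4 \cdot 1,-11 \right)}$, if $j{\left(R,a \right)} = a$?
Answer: $-53317$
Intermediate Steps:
$4847 j{\left(4 \cdot 1,-11 \right)} = 4847 \left(-11\right) = -53317$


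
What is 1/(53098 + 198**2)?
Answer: 1/92302 ≈ 1.0834e-5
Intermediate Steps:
1/(53098 + 198**2) = 1/(53098 + 39204) = 1/92302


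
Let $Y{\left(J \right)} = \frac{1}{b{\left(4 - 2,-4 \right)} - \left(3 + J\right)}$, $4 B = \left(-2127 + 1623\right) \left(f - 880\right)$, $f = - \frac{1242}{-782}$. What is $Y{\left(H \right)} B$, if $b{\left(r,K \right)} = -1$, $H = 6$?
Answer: $- \frac{940779}{85} \approx -11068.0$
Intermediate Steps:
$f = \frac{27}{17}$ ($f = \left(-1242\right) \left(- \frac{1}{782}\right) = \frac{27}{17} \approx 1.5882$)
$B = \frac{1881558}{17}$ ($B = \frac{\left(-2127 + 1623\right) \left(\frac{27}{17} - 880\right)}{4} = \frac{\left(-504\right) \left(- \frac{14933}{17}\right)}{4} = \frac{1}{4} \cdot \frac{7526232}{17} = \frac{1881558}{17} \approx 1.1068 \cdot 10^{5}$)
$Y{\left(J \right)} = \frac{1}{-4 - J}$ ($Y{\left(J \right)} = \frac{1}{-1 - \left(3 + J\right)} = \frac{1}{-4 - J}$)
$Y{\left(H \right)} B = - \frac{1}{4 + 6} \cdot \frac{1881558}{17} = - \frac{1}{10} \cdot \frac{1881558}{17} = \left(-1\right) \frac{1}{10} \cdot \frac{1881558}{17} = \left(- \frac{1}{10}\right) \frac{1881558}{17} = - \frac{940779}{85}$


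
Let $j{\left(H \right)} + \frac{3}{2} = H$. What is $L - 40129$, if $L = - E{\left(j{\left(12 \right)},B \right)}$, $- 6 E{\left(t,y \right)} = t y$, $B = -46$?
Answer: $- \frac{80419}{2} \approx -40210.0$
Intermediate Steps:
$j{\left(H \right)} = - \frac{3}{2} + H$
$E{\left(t,y \right)} = - \frac{t y}{6}$
$L = - \frac{161}{2}$ ($L = - \frac{\left(-1\right) \left(- \frac{3}{2} + 12\right) \left(-46\right)}{6} = - \frac{\left(-1\right) 21 \left(-46\right)}{6 \cdot 2} = \left(-1\right) \frac{161}{2} = - \frac{161}{2} \approx -80.5$)
$L - 40129 = - \frac{161}{2} - 40129 = - \frac{80419}{2}$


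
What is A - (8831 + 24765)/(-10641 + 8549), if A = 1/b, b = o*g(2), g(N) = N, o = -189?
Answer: 3174299/197694 ≈ 16.057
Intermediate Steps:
b = -378 (b = -189*2 = -378)
A = -1/378 (A = 1/(-378) = -1/378 ≈ -0.0026455)
A - (8831 + 24765)/(-10641 + 8549) = -1/378 - (8831 + 24765)/(-10641 + 8549) = -1/378 - 33596/(-2092) = -1/378 - 33596*(-1)/2092 = -1/378 - 1*(-8399/523) = -1/378 + 8399/523 = 3174299/197694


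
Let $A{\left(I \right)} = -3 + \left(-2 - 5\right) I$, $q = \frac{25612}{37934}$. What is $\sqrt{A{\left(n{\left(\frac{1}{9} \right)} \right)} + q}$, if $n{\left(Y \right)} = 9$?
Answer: $\frac{2 i \sqrt{5875104118}}{18967} \approx 8.0824 i$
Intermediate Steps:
$q = \frac{12806}{18967}$ ($q = 25612 \cdot \frac{1}{37934} = \frac{12806}{18967} \approx 0.67517$)
$A{\left(I \right)} = -3 - 7 I$ ($A{\left(I \right)} = -3 + \left(-2 - 5\right) I = -3 - 7 I$)
$\sqrt{A{\left(n{\left(\frac{1}{9} \right)} \right)} + q} = \sqrt{\left(-3 - 63\right) + \frac{12806}{18967}} = \sqrt{-66 + \frac{12806}{18967}} = \sqrt{- \frac{1239016}{18967}} = \frac{2 i \sqrt{5875104118}}{18967}$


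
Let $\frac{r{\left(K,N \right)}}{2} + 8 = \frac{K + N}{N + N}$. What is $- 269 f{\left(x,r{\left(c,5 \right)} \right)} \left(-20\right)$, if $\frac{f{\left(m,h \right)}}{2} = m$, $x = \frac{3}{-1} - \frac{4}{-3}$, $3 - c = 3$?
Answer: $- \frac{53800}{3} \approx -17933.0$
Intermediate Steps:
$c = 0$ ($c = 3 - 3 = 0$)
$r{\left(K,N \right)} = -16 + \frac{K + N}{N}$ ($r{\left(K,N \right)} = -16 + 2 \frac{K + N}{N + N} = -16 + 2 \frac{K + N}{2 N} = -16 + \frac{K + N}{N}$)
$x = - \frac{5}{3}$ ($x = 3 \left(-1\right) - - \frac{4}{3} = -3 + \frac{4}{3} = - \frac{5}{3} \approx -1.6667$)
$f{\left(m,h \right)} = 2 m$
$- 269 f{\left(x,r{\left(c,5 \right)} \right)} \left(-20\right) = - 269 \cdot 2 \left(- \frac{5}{3}\right) \left(-20\right) = - 269 \left(\left(- \frac{10}{3}\right) \left(-20\right)\right) = \left(-269\right) \frac{200}{3} = - \frac{53800}{3}$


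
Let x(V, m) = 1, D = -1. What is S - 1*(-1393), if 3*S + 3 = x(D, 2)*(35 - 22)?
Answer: 4189/3 ≈ 1396.3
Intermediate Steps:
S = 10/3 (S = -1 + (1*(35 - 22))/3 = -1 + (1*13)/3 = -1 + (⅓)*13 = -1 + 13/3 = 10/3 ≈ 3.3333)
S - 1*(-1393) = 10/3 - 1*(-1393) = 10/3 + 1393 = 4189/3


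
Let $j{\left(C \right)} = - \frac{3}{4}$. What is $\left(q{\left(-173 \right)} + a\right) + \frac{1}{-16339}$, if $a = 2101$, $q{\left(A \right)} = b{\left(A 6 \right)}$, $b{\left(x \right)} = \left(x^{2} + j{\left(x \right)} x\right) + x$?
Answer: $\frac{35268891567}{32678} \approx 1.0793 \cdot 10^{6}$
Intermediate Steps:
$j{\left(C \right)} = - \frac{3}{4}$ ($j{\left(C \right)} = \left(-3\right) \frac{1}{4} = - \frac{3}{4}$)
$b{\left(x \right)} = x^{2} + \frac{x}{4}$ ($b{\left(x \right)} = \left(x^{2} - \frac{3 x}{4}\right) + x = x^{2} + \frac{x}{4}$)
$q{\left(A \right)} = 6 A \left(\frac{1}{4} + 6 A\right)$ ($q{\left(A \right)} = A 6 \left(\frac{1}{4} + A 6\right) = 6 A \left(\frac{1}{4} + 6 A\right)$)
$\left(q{\left(-173 \right)} + a\right) + \frac{1}{-16339} = \left(\frac{3}{2} \left(-173\right) \left(1 + 24 \left(-173\right)\right) + 2101\right) + \frac{1}{-16339} = \left(\frac{3}{2} \left(-173\right) \left(1 - 4152\right) + 2101\right) - \frac{1}{16339} = \left(\frac{3}{2} \left(-173\right) \left(-4151\right) + 2101\right) - \frac{1}{16339} = \left(\frac{2154369}{2} + 2101\right) - \frac{1}{16339} = \frac{2158571}{2} - \frac{1}{16339} = \frac{35268891567}{32678}$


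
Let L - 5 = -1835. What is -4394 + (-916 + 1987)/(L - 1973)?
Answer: -16711453/3803 ≈ -4394.3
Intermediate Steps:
L = -1830 (L = 5 - 1835 = -1830)
-4394 + (-916 + 1987)/(L - 1973) = -4394 + (-916 + 1987)/(-1830 - 1973) = -4394 + 1071/(-3803) = -4394 + 1071*(-1/3803) = -4394 - 1071/3803 = -16711453/3803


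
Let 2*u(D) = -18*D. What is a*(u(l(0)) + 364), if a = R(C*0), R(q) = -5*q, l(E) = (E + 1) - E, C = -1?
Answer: 0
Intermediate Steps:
l(E) = 1 (l(E) = (1 + E) - E = 1)
a = 0 (a = -(-5)*0 = -5*0 = 0)
u(D) = -9*D (u(D) = (-18*D)/2 = -9*D)
a*(u(l(0)) + 364) = 0*(-9*1 + 364) = 0*(-9 + 364) = 0*355 = 0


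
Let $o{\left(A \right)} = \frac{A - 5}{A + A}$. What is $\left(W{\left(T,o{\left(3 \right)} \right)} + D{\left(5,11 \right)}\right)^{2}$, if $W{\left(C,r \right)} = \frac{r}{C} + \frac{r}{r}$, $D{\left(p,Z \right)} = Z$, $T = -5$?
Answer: $\frac{32761}{225} \approx 145.6$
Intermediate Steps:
$o{\left(A \right)} = \frac{-5 + A}{2 A}$
$W{\left(C,r \right)} = 1 + \frac{r}{C}$ ($W{\left(C,r \right)} = \frac{r}{C} + 1 = 1 + \frac{r}{C}$)
$\left(W{\left(T,o{\left(3 \right)} \right)} + D{\left(5,11 \right)}\right)^{2} = \left(\frac{-5 + \frac{-5 + 3}{2 \cdot 3}}{-5} + 11\right)^{2} = \left(- \frac{-5 + \frac{1}{2} \cdot \frac{1}{3} \left(-2\right)}{5} + 11\right)^{2} = \left(- \frac{-5 - \frac{1}{3}}{5} + 11\right)^{2} = \left(\left(- \frac{1}{5}\right) \left(- \frac{16}{3}\right) + 11\right)^{2} = \left(\frac{16}{15} + 11\right)^{2} = \left(\frac{181}{15}\right)^{2} = \frac{32761}{225}$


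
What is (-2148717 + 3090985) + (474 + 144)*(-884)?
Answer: 395956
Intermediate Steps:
(-2148717 + 3090985) + (474 + 144)*(-884) = 942268 + 618*(-884) = 942268 - 546312 = 395956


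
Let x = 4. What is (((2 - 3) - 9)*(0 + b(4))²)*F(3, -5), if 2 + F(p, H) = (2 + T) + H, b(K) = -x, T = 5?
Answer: 0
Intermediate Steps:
b(K) = -4 (b(K) = -1*4 = -4)
F(p, H) = 5 + H (F(p, H) = -2 + ((2 + 5) + H) = -2 + (7 + H) = 5 + H)
(((2 - 3) - 9)*(0 + b(4))²)*F(3, -5) = (((2 - 3) - 9)*(0 - 4)²)*(5 - 5) = ((-1 - 9)*(-4)²)*0 = -10*16*0 = -160*0 = 0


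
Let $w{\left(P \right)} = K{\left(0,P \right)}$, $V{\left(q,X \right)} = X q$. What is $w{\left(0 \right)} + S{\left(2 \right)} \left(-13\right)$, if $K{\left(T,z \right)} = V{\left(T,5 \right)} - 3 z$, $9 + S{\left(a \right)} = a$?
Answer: $91$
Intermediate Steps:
$S{\left(a \right)} = -9 + a$
$K{\left(T,z \right)} = - 3 z + 5 T$ ($K{\left(T,z \right)} = 5 T - 3 z = - 3 z + 5 T$)
$w{\left(P \right)} = - 3 P$ ($w{\left(P \right)} = - 3 P + 5 \cdot 0 = - 3 P + 0 = - 3 P$)
$w{\left(0 \right)} + S{\left(2 \right)} \left(-13\right) = \left(-3\right) 0 + \left(-9 + 2\right) \left(-13\right) = 0 - -91 = 0 + 91 = 91$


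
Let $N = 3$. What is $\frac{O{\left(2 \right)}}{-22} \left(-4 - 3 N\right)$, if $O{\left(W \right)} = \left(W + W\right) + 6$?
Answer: $\frac{65}{11} \approx 5.9091$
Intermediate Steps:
$O{\left(W \right)} = 6 + 2 W$ ($O{\left(W \right)} = 2 W + 6 = 6 + 2 W$)
$\frac{O{\left(2 \right)}}{-22} \left(-4 - 3 N\right) = \frac{6 + 2 \cdot 2}{-22} \left(-4 - 9\right) = - \frac{6 + 4}{22} \left(-4 - 9\right) = \left(- \frac{1}{22}\right) 10 \left(-13\right) = \left(- \frac{5}{11}\right) \left(-13\right) = \frac{65}{11}$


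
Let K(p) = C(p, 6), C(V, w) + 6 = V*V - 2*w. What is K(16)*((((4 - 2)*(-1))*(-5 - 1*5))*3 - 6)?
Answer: 12852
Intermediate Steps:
C(V, w) = -6 + V² - 2*w (C(V, w) = -6 + (V*V - 2*w) = -6 + (V² - 2*w) = -6 + V² - 2*w)
K(p) = -18 + p² (K(p) = -6 + p² - 2*6 = -6 + p² - 12 = -18 + p²)
K(16)*((((4 - 2)*(-1))*(-5 - 1*5))*3 - 6) = (-18 + 16²)*((((4 - 2)*(-1))*(-5 - 1*5))*3 - 6) = (-18 + 256)*(((2*(-1))*(-5 - 5))*3 - 6) = 238*(-2*(-10)*3 - 6) = 238*(20*3 - 6) = 238*(60 - 6) = 238*54 = 12852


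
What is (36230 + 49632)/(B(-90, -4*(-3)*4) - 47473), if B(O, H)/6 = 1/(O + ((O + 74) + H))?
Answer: -1244999/688360 ≈ -1.8086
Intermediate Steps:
B(O, H) = 6/(74 + H + 2*O) (B(O, H) = 6/(O + ((O + 74) + H)) = 6/(O + ((74 + O) + H)) = 6/(O + (74 + H + O)) = 6/(74 + H + 2*O))
(36230 + 49632)/(B(-90, -4*(-3)*4) - 47473) = (36230 + 49632)/(6/(74 - 4*(-3)*4 + 2*(-90)) - 47473) = 85862/(6/(74 + 12*4 - 180) - 47473) = 85862/(6/(74 + 48 - 180) - 47473) = 85862/(6/(-58) - 47473) = 85862/(6*(-1/58) - 47473) = 85862/(-3/29 - 47473) = 85862/(-1376720/29) = 85862*(-29/1376720) = -1244999/688360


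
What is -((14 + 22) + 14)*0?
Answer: 0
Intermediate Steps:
-((14 + 22) + 14)*0 = -(36 + 14)*0 = -50*0 = -1*0 = 0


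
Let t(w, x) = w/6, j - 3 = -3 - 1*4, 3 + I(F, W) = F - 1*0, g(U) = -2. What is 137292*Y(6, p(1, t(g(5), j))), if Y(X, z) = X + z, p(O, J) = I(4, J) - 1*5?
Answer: 274584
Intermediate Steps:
I(F, W) = -3 + F (I(F, W) = -3 + (F - 1*0) = -3 + (F + 0) = -3 + F)
j = -4 (j = 3 + (-3 - 1*4) = 3 + (-3 - 4) = 3 - 7 = -4)
t(w, x) = w/6 (t(w, x) = w*(⅙) = w/6)
p(O, J) = -4 (p(O, J) = (-3 + 4) - 1*5 = 1 - 5 = -4)
137292*Y(6, p(1, t(g(5), j))) = 137292*(6 - 4) = 137292*2 = 274584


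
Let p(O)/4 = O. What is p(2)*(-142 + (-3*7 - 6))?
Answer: -1352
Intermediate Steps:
p(O) = 4*O
p(2)*(-142 + (-3*7 - 6)) = (4*2)*(-142 + (-3*7 - 6)) = 8*(-142 + (-21 - 6)) = 8*(-142 - 27) = 8*(-169) = -1352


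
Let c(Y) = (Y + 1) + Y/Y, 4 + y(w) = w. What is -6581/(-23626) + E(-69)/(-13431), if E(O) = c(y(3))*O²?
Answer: -8031325/105773602 ≈ -0.075929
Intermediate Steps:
y(w) = -4 + w
c(Y) = 2 + Y (c(Y) = (1 + Y) + 1 = 2 + Y)
E(O) = O² (E(O) = (2 + (-4 + 3))*O² = (2 - 1)*O² = 1*O² = O²)
-6581/(-23626) + E(-69)/(-13431) = -6581/(-23626) + (-69)²/(-13431) = -6581*(-1/23626) + 4761*(-1/13431) = 6581/23626 - 1587/4477 = -8031325/105773602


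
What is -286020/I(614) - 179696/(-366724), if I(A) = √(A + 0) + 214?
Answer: -2804803281256/2071165471 + 143010*√614/22591 ≈ -1197.4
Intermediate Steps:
I(A) = 214 + √A (I(A) = √A + 214 = 214 + √A)
-286020/I(614) - 179696/(-366724) = -286020/(214 + √614) - 179696/(-366724) = -286020/(214 + √614) - 179696*(-1/366724) = -286020/(214 + √614) + 44924/91681 = 44924/91681 - 286020/(214 + √614)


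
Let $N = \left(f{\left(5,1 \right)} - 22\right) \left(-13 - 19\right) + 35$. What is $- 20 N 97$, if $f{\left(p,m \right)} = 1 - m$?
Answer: $-1433660$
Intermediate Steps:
$N = 739$ ($N = \left(\left(1 - 1\right) - 22\right) \left(-13 - 19\right) + 35 = \left(\left(1 - 1\right) - 22\right) \left(-32\right) + 35 = \left(0 - 22\right) \left(-32\right) + 35 = \left(-22\right) \left(-32\right) + 35 = 704 + 35 = 739$)
$- 20 N 97 = \left(-20\right) 739 \cdot 97 = \left(-14780\right) 97 = -1433660$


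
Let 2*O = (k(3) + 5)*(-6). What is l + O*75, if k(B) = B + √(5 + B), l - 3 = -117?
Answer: -1914 - 450*√2 ≈ -2550.4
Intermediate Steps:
l = -114 (l = 3 - 117 = -114)
O = -24 - 6*√2 (O = (((3 + √(5 + 3)) + 5)*(-6))/2 = (((3 + √8) + 5)*(-6))/2 = (((3 + 2*√2) + 5)*(-6))/2 = ((8 + 2*√2)*(-6))/2 = (-48 - 12*√2)/2 = -24 - 6*√2 ≈ -32.485)
l + O*75 = -114 + (-24 - 6*√2)*75 = -114 + (-1800 - 450*√2) = -1914 - 450*√2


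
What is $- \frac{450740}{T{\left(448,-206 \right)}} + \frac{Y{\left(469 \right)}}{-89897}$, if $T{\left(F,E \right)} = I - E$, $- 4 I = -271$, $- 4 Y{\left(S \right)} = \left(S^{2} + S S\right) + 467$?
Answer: $- \frac{129568110905}{78749772} \approx -1645.3$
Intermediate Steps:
$Y{\left(S \right)} = - \frac{467}{4} - \frac{S^{2}}{2}$ ($Y{\left(S \right)} = - \frac{\left(S^{2} + S S\right) + 467}{4} = - \frac{\left(S^{2} + S^{2}\right) + 467}{4} = - \frac{2 S^{2} + 467}{4} = - \frac{467 + 2 S^{2}}{4} = - \frac{467}{4} - \frac{S^{2}}{2}$)
$I = \frac{271}{4}$ ($I = \left(- \frac{1}{4}\right) \left(-271\right) = \frac{271}{4} \approx 67.75$)
$T{\left(F,E \right)} = \frac{271}{4} - E$
$- \frac{450740}{T{\left(448,-206 \right)}} + \frac{Y{\left(469 \right)}}{-89897} = - \frac{450740}{\frac{271}{4} - -206} + \frac{- \frac{467}{4} - \frac{469^{2}}{2}}{-89897} = - \frac{450740}{\frac{271}{4} + 206} + \left(- \frac{467}{4} - \frac{219961}{2}\right) \left(- \frac{1}{89897}\right) = - \frac{450740}{\frac{1095}{4}} + \left(- \frac{467}{4} - \frac{219961}{2}\right) \left(- \frac{1}{89897}\right) = \left(-450740\right) \frac{4}{1095} - - \frac{440389}{359588} = - \frac{360592}{219} + \frac{440389}{359588} = - \frac{129568110905}{78749772}$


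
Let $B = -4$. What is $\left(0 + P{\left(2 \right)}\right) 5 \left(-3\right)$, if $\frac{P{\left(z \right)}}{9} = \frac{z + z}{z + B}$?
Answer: $270$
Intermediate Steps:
$P{\left(z \right)} = \frac{18 z}{-4 + z}$ ($P{\left(z \right)} = 9 \frac{z + z}{z - 4} = 9 \frac{2 z}{-4 + z} = \frac{18 z}{-4 + z}$)
$\left(0 + P{\left(2 \right)}\right) 5 \left(-3\right) = \left(0 + 18 \cdot 2 \frac{1}{-4 + 2}\right) 5 \left(-3\right) = \left(0 + 18 \cdot 2 \frac{1}{-2}\right) 5 \left(-3\right) = \left(0 + 18 \cdot 2 \left(- \frac{1}{2}\right)\right) 5 \left(-3\right) = \left(0 - 18\right) 5 \left(-3\right) = \left(-18\right) 5 \left(-3\right) = \left(-90\right) \left(-3\right) = 270$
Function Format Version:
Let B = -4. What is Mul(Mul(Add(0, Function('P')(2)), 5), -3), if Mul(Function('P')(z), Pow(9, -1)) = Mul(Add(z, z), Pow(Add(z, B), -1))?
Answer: 270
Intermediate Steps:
Function('P')(z) = Mul(18, z, Pow(Add(-4, z), -1)) (Function('P')(z) = Mul(9, Mul(Add(z, z), Pow(Add(z, -4), -1))) = Mul(9, Mul(Mul(2, z), Pow(Add(-4, z), -1))) = Mul(9, Mul(2, z, Pow(Add(-4, z), -1))) = Mul(18, z, Pow(Add(-4, z), -1)))
Mul(Mul(Add(0, Function('P')(2)), 5), -3) = Mul(Mul(Add(0, Mul(18, 2, Pow(Add(-4, 2), -1))), 5), -3) = Mul(Mul(Add(0, Mul(18, 2, Pow(-2, -1))), 5), -3) = Mul(Mul(Add(0, Mul(18, 2, Rational(-1, 2))), 5), -3) = Mul(Mul(Add(0, -18), 5), -3) = Mul(Mul(-18, 5), -3) = Mul(-90, -3) = 270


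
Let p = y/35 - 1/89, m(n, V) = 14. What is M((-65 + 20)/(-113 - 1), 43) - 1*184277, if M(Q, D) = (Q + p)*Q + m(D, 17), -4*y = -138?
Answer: -82882359867/449806 ≈ -1.8426e+5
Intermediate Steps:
y = 69/2 (y = -1/4*(-138) = 69/2 ≈ 34.500)
p = 6071/6230 (p = (69/2)/35 - 1/89 = (69/2)*(1/35) - 1*1/89 = 69/70 - 1/89 = 6071/6230 ≈ 0.97448)
M(Q, D) = 14 + Q*(6071/6230 + Q) (M(Q, D) = (Q + 6071/6230)*Q + 14 = (6071/6230 + Q)*Q + 14 = Q*(6071/6230 + Q) + 14 = 14 + Q*(6071/6230 + Q))
M((-65 + 20)/(-113 - 1), 43) - 1*184277 = (14 + ((-65 + 20)/(-113 - 1))**2 + 6071*((-65 + 20)/(-113 - 1))/6230) - 1*184277 = (14 + (-45/(-114))**2 + 6071*(-45/(-114))/6230) - 184277 = (14 + (-45*(-1/114))**2 + 6071*(-45*(-1/114))/6230) - 184277 = (14 + (15/38)**2 + (6071/6230)*(15/38)) - 184277 = (14 + 225/1444 + 18213/47348) - 184277 = 6540395/449806 - 184277 = -82882359867/449806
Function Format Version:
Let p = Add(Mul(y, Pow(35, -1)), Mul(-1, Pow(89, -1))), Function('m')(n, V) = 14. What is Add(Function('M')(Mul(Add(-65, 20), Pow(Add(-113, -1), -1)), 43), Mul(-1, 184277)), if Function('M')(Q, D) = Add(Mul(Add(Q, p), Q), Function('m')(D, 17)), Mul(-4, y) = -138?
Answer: Rational(-82882359867, 449806) ≈ -1.8426e+5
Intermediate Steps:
y = Rational(69, 2) (y = Mul(Rational(-1, 4), -138) = Rational(69, 2) ≈ 34.500)
p = Rational(6071, 6230) (p = Add(Mul(Rational(69, 2), Pow(35, -1)), Mul(-1, Pow(89, -1))) = Add(Mul(Rational(69, 2), Rational(1, 35)), Mul(-1, Rational(1, 89))) = Add(Rational(69, 70), Rational(-1, 89)) = Rational(6071, 6230) ≈ 0.97448)
Function('M')(Q, D) = Add(14, Mul(Q, Add(Rational(6071, 6230), Q))) (Function('M')(Q, D) = Add(Mul(Add(Q, Rational(6071, 6230)), Q), 14) = Add(Mul(Add(Rational(6071, 6230), Q), Q), 14) = Add(Mul(Q, Add(Rational(6071, 6230), Q)), 14) = Add(14, Mul(Q, Add(Rational(6071, 6230), Q))))
Add(Function('M')(Mul(Add(-65, 20), Pow(Add(-113, -1), -1)), 43), Mul(-1, 184277)) = Add(Add(14, Pow(Mul(Add(-65, 20), Pow(Add(-113, -1), -1)), 2), Mul(Rational(6071, 6230), Mul(Add(-65, 20), Pow(Add(-113, -1), -1)))), Mul(-1, 184277)) = Add(Add(14, Pow(Mul(-45, Pow(-114, -1)), 2), Mul(Rational(6071, 6230), Mul(-45, Pow(-114, -1)))), -184277) = Add(Add(14, Pow(Mul(-45, Rational(-1, 114)), 2), Mul(Rational(6071, 6230), Mul(-45, Rational(-1, 114)))), -184277) = Add(Add(14, Pow(Rational(15, 38), 2), Mul(Rational(6071, 6230), Rational(15, 38))), -184277) = Add(Add(14, Rational(225, 1444), Rational(18213, 47348)), -184277) = Add(Rational(6540395, 449806), -184277) = Rational(-82882359867, 449806)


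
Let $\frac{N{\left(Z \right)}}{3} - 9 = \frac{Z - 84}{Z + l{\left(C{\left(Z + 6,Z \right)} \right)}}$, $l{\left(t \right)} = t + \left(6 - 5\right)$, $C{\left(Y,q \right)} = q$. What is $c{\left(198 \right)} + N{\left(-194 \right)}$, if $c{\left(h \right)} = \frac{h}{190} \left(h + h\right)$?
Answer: $\frac{5414611}{12255} \approx 441.83$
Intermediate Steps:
$c{\left(h \right)} = \frac{h^{2}}{95}$ ($c{\left(h \right)} = h \frac{1}{190} \cdot 2 h = \frac{h}{190} \cdot 2 h = \frac{h^{2}}{95}$)
$l{\left(t \right)} = 1 + t$ ($l{\left(t \right)} = t + \left(6 - 5\right) = t + 1 = 1 + t$)
$N{\left(Z \right)} = 27 + \frac{3 \left(-84 + Z\right)}{1 + 2 Z}$ ($N{\left(Z \right)} = 27 + 3 \frac{Z - 84}{Z + \left(1 + Z\right)} = 27 + 3 \frac{-84 + Z}{1 + 2 Z} = 27 + \frac{3 \left(-84 + Z\right)}{1 + 2 Z}$)
$c{\left(198 \right)} + N{\left(-194 \right)} = \frac{198^{2}}{95} + \frac{3 \left(-75 + 19 \left(-194\right)\right)}{1 + 2 \left(-194\right)} = \frac{1}{95} \cdot 39204 + \frac{3 \left(-75 - 3686\right)}{1 - 388} = \frac{39204}{95} + 3 \frac{1}{-387} \left(-3761\right) = \frac{39204}{95} + 3 \left(- \frac{1}{387}\right) \left(-3761\right) = \frac{39204}{95} + \frac{3761}{129} = \frac{5414611}{12255}$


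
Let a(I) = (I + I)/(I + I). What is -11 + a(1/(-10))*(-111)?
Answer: -122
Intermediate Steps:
a(I) = 1 (a(I) = (2*I)/((2*I)) = (2*I)*(1/(2*I)) = 1)
-11 + a(1/(-10))*(-111) = -11 + 1*(-111) = -11 - 111 = -122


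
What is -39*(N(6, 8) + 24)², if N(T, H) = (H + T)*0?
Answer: -22464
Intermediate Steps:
N(T, H) = 0
-39*(N(6, 8) + 24)² = -39*(0 + 24)² = -39*24² = -39*576 = -22464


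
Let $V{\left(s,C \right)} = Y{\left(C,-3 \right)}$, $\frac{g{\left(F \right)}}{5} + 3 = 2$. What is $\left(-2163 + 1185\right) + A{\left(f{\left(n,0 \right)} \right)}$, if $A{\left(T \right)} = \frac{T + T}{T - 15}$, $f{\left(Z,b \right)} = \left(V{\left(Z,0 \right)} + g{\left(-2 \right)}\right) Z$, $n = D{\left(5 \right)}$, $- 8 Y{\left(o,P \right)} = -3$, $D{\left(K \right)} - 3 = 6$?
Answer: $- \frac{147456}{151} \approx -976.53$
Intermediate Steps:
$D{\left(K \right)} = 9$ ($D{\left(K \right)} = 3 + 6 = 9$)
$g{\left(F \right)} = -5$ ($g{\left(F \right)} = -15 + 5 \cdot 2 = -15 + 10 = -5$)
$Y{\left(o,P \right)} = \frac{3}{8}$ ($Y{\left(o,P \right)} = \left(- \frac{1}{8}\right) \left(-3\right) = \frac{3}{8}$)
$n = 9$
$V{\left(s,C \right)} = \frac{3}{8}$
$f{\left(Z,b \right)} = - \frac{37 Z}{8}$ ($f{\left(Z,b \right)} = \left(\frac{3}{8} - 5\right) Z = - \frac{37 Z}{8}$)
$A{\left(T \right)} = \frac{2 T}{-15 + T}$
$\left(-2163 + 1185\right) + A{\left(f{\left(n,0 \right)} \right)} = \left(-2163 + 1185\right) + \frac{2 \left(\left(- \frac{37}{8}\right) 9\right)}{-15 - \frac{333}{8}} = -978 + 2 \left(- \frac{333}{8}\right) \frac{1}{-15 - \frac{333}{8}} = -978 + 2 \left(- \frac{333}{8}\right) \frac{1}{- \frac{453}{8}} = -978 + 2 \left(- \frac{333}{8}\right) \left(- \frac{8}{453}\right) = -978 + \frac{222}{151} = - \frac{147456}{151}$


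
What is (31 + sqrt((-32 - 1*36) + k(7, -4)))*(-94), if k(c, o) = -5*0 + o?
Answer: -2914 - 564*I*sqrt(2) ≈ -2914.0 - 797.62*I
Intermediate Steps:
k(c, o) = o (k(c, o) = 0 + o = o)
(31 + sqrt((-32 - 1*36) + k(7, -4)))*(-94) = (31 + sqrt((-32 - 1*36) - 4))*(-94) = (31 + sqrt((-32 - 36) - 4))*(-94) = (31 + sqrt(-68 - 4))*(-94) = (31 + sqrt(-72))*(-94) = (31 + 6*I*sqrt(2))*(-94) = -2914 - 564*I*sqrt(2)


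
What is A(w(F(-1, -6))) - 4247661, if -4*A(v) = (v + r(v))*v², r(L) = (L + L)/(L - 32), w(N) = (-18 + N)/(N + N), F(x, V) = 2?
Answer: -38228813/9 ≈ -4.2476e+6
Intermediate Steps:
w(N) = (-18 + N)/(2*N) (w(N) = (-18 + N)/((2*N)) = (-18 + N)*(1/(2*N)) = (-18 + N)/(2*N))
r(L) = 2*L/(-32 + L) (r(L) = (2*L)/(-32 + L) = 2*L/(-32 + L))
A(v) = -v²*(v + 2*v/(-32 + v))/4 (A(v) = -(v + 2*v/(-32 + v))*v²/4 = -v²*(v + 2*v/(-32 + v))/4)
A(w(F(-1, -6))) - 4247661 = ((½)*(-18 + 2)/2)³*(30 - (-18 + 2)/(2*2))/(4*(-32 + (½)*(-18 + 2)/2)) - 4247661 = ((½)*(½)*(-16))³*(30 - (-16)/(2*2))/(4*(-32 + (½)*(½)*(-16))) - 4247661 = (¼)*(-4)³*(30 - 1*(-4))/(-32 - 4) - 4247661 = (¼)*(-64)*(30 + 4)/(-36) - 4247661 = (¼)*(-64)*(-1/36)*34 - 4247661 = 136/9 - 4247661 = -38228813/9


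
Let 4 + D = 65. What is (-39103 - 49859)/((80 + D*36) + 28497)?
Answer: -88962/30773 ≈ -2.8909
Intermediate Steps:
D = 61 (D = -4 + 65 = 61)
(-39103 - 49859)/((80 + D*36) + 28497) = (-39103 - 49859)/((80 + 61*36) + 28497) = -88962/((80 + 2196) + 28497) = -88962/(2276 + 28497) = -88962/30773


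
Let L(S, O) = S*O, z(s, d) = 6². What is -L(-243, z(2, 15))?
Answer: 8748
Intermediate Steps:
z(s, d) = 36
L(S, O) = O*S
-L(-243, z(2, 15)) = -36*(-243) = -1*(-8748) = 8748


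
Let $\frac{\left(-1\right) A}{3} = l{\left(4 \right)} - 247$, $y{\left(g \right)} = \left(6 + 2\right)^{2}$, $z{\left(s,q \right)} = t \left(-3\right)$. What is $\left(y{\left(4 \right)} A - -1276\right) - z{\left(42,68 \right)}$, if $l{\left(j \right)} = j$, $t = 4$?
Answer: $47944$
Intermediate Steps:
$z{\left(s,q \right)} = -12$ ($z{\left(s,q \right)} = 4 \left(-3\right) = -12$)
$y{\left(g \right)} = 64$ ($y{\left(g \right)} = 8^{2} = 64$)
$A = 729$ ($A = - 3 \left(4 - 247\right) = \left(-3\right) \left(-243\right) = 729$)
$\left(y{\left(4 \right)} A - -1276\right) - z{\left(42,68 \right)} = \left(64 \cdot 729 - -1276\right) - -12 = \left(46656 + 1276\right) + 12 = 47932 + 12 = 47944$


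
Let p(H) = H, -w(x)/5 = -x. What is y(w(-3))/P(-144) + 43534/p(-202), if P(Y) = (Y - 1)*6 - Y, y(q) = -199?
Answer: -15782743/73326 ≈ -215.24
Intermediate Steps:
w(x) = 5*x (w(x) = -(-5)*x = 5*x)
P(Y) = -6 + 5*Y (P(Y) = (-1 + Y)*6 - Y = (-6 + 6*Y) - Y = -6 + 5*Y)
y(w(-3))/P(-144) + 43534/p(-202) = -199/(-6 + 5*(-144)) + 43534/(-202) = -199/(-6 - 720) + 43534*(-1/202) = -199/(-726) - 21767/101 = -199*(-1/726) - 21767/101 = 199/726 - 21767/101 = -15782743/73326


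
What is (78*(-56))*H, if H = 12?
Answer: -52416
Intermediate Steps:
(78*(-56))*H = (78*(-56))*12 = -4368*12 = -52416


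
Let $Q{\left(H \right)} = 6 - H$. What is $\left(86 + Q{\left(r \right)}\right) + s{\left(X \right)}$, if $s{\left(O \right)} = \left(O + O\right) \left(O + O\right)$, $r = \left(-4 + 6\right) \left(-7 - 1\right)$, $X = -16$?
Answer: $1132$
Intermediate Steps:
$r = -16$ ($r = 2 \left(-8\right) = -16$)
$s{\left(O \right)} = 4 O^{2}$ ($s{\left(O \right)} = 2 O 2 O = 4 O^{2}$)
$\left(86 + Q{\left(r \right)}\right) + s{\left(X \right)} = \left(86 + \left(6 - -16\right)\right) + 4 \left(-16\right)^{2} = \left(86 + \left(6 + 16\right)\right) + 4 \cdot 256 = \left(86 + 22\right) + 1024 = 108 + 1024 = 1132$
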